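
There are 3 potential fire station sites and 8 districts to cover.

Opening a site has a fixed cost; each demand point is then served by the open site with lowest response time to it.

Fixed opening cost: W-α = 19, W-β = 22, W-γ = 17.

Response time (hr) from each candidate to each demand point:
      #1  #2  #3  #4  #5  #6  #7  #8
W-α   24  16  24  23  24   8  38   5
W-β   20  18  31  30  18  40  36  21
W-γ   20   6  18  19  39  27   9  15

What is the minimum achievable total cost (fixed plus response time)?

145

Open {W-α, W-γ}: assign each demand point to its cheapest open site.
  #1→W-γ 20, #2→W-γ 6, #3→W-γ 18, #4→W-γ 19, #5→W-α 24, #6→W-α 8, #7→W-γ 9, #8→W-α 5
  response time 109, fixed 36 → total 145.
Compare {W-α, W-β, W-γ}: response time 103 + fixed 58 = 161.
Compare {W-γ}: response time 153 + fixed 17 = 170.
Compare {W-β, W-γ}: response time 132 + fixed 39 = 171.
All other subsets cost ≥ 161. Minimum total cost: 145.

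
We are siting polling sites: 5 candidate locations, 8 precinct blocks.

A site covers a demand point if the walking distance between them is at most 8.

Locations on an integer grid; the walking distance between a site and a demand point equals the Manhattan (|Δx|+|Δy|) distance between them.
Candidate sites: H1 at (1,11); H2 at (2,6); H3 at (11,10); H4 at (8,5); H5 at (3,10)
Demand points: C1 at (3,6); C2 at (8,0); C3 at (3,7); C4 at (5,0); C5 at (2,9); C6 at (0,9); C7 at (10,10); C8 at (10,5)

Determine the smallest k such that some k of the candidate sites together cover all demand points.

Coverage sets (demand points within 8 of each site):
  H1: {C1, C3, C5, C6}
  H2: {C1, C3, C5, C6}
  H3: {C7, C8}
  H4: {C1, C2, C3, C4, C7, C8}
  H5: {C1, C3, C5, C6, C7}
No single site covers all 8 demand points.
But {H1, H4} covers everything, so the minimum is 2.

2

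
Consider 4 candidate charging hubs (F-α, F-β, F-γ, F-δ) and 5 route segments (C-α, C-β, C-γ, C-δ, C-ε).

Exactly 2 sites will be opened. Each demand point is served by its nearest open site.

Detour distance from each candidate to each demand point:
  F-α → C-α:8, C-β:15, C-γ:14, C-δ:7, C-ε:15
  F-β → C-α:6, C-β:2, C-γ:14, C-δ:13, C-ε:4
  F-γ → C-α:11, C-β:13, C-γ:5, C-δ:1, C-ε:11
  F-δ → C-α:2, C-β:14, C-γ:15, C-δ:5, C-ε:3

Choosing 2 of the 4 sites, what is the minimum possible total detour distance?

Open {F-β, F-γ}.
  C-α→F-β 6, C-β→F-β 2, C-γ→F-γ 5, C-δ→F-γ 1, C-ε→F-β 4  ⇒ total 18.
Compare {F-γ, F-δ}: total 24.
Compare {F-β, F-δ}: total 26.
No size-2 selection does better; minimum is 18.

18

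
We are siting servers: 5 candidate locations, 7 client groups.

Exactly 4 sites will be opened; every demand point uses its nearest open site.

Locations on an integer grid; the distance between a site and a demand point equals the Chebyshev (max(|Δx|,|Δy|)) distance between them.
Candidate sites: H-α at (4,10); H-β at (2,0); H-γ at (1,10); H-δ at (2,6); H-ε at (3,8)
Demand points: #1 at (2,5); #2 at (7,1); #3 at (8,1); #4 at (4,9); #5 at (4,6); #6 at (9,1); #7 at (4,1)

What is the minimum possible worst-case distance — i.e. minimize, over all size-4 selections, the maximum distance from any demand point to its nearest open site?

7

Open {H-α, H-β, H-γ, H-δ}.
  Farthest demand point is #6 at distance 7 (to H-β); all others are ≤ 7.
With {H-α, H-β, H-γ, H-ε} the worst case is 7.
With {H-α, H-β, H-δ, H-ε} the worst case is 7.
No size-4 selection achieves below 7.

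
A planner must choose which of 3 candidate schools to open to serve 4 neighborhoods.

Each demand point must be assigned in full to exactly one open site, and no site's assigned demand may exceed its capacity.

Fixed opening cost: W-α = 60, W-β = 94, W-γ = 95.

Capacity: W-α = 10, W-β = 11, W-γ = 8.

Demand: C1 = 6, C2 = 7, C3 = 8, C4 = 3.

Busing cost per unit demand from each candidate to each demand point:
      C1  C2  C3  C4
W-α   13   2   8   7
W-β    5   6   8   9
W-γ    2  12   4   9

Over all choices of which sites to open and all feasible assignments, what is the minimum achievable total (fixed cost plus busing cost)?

Open {W-α, W-β, W-γ}; cheapest assignment that respects the capacities:
  W-α (cap 10, load 10): C2, C4 — cost 7×2 + 3×7 = 35
  W-β (cap 11, load 6): C1 — cost 6×5 = 30
  W-γ (cap 8, load 8): C3 — cost 8×4 = 32
  Shipping 97, fixed 249 → total 346.
  Any other capacity-feasible assignment to {W-α, W-β, W-γ} ships for at least 97.
Total demand is 24 and no other set of sites has combined capacity ≥ 24, so {W-α, W-β, W-γ} is the only feasible choice of open sites. Minimum: 346.

346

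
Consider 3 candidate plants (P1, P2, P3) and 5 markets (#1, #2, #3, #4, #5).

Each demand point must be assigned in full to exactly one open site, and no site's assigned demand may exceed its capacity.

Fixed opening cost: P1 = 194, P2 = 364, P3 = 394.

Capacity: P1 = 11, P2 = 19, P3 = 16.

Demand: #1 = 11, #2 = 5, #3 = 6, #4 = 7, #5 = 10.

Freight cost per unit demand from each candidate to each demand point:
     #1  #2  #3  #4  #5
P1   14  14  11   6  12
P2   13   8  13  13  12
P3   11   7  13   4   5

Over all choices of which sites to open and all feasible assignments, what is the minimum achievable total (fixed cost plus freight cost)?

Open {P1, P2, P3}; cheapest assignment that respects the capacities:
  P1 (cap 11, load 7): #4 — cost 7×6 = 42
  P2 (cap 19, load 17): #1, #3 — cost 11×13 + 6×13 = 221
  P3 (cap 16, load 15): #2, #5 — cost 5×7 + 10×5 = 85
  Shipping 348, fixed 952 → total 1300.
  Any other capacity-feasible assignment to {P1, P2, P3} ships for at least 348.
Total demand is 39 and no other set of sites has combined capacity ≥ 39, so {P1, P2, P3} is the only feasible choice of open sites. Minimum: 1300.

1300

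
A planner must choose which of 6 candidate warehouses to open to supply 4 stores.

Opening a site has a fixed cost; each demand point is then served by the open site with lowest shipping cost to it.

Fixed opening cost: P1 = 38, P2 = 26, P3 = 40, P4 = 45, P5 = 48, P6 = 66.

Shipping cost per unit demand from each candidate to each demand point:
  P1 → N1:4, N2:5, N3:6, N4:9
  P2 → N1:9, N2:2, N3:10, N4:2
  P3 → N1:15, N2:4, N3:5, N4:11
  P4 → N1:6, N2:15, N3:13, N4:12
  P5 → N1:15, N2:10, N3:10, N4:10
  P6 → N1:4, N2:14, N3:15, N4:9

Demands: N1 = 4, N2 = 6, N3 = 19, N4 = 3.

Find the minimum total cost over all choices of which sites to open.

Open {P1, P2}: assign each demand point to its cheapest open site.
  N1→P1 4×4=16, N2→P2 6×2=12, N3→P1 19×6=114, N4→P2 3×2=6
  shipping cost 148, fixed 64 → total 212.
Compare {P2, P3}: shipping cost 149 + fixed 66 = 215.
Compare {P1}: shipping cost 187 + fixed 38 = 225.
Compare {P1, P2, P3}: shipping cost 129 + fixed 104 = 233.
All other subsets cost ≥ 215. Minimum total cost: 212.

212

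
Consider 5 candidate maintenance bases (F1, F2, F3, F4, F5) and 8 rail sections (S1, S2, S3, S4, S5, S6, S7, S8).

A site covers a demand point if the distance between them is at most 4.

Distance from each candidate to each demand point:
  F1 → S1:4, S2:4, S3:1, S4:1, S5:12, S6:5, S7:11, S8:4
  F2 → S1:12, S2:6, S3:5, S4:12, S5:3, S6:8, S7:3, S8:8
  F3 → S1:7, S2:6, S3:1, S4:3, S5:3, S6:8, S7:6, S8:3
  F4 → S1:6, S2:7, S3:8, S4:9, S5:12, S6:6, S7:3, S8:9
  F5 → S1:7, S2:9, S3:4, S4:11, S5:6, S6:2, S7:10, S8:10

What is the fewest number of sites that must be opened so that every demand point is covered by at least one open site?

Coverage sets (demand points within 4 of each site):
  F1: {S1, S2, S3, S4, S8}
  F2: {S5, S7}
  F3: {S3, S4, S5, S8}
  F4: {S7}
  F5: {S3, S6}
No 2 sites suffice: every size-2 union leaves at least one demand point uncovered.
But {F1, F2, F5} covers everything, so the minimum is 3.

3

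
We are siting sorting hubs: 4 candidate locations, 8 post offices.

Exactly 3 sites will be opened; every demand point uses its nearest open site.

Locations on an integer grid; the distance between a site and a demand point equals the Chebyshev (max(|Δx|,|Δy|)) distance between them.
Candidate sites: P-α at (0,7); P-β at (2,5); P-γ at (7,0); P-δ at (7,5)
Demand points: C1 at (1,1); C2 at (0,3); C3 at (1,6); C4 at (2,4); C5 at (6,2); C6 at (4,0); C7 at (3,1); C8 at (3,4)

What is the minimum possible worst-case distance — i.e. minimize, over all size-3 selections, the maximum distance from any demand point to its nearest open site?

Open {P-α, P-β, P-γ}.
  Farthest demand point is C1 at distance 4 (to P-β); all others are ≤ 4.
With {P-β, P-γ, P-δ} the worst case is 4.
With {P-α, P-β, P-δ} the worst case is 5.
No size-3 selection achieves below 4.

4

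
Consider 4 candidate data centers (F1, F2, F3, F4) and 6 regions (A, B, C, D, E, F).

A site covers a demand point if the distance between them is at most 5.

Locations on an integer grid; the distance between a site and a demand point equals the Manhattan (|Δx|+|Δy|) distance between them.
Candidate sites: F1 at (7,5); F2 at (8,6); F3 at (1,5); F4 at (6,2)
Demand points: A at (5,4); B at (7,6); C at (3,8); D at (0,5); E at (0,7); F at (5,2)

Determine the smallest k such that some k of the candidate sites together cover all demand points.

2

Coverage sets (demand points within 5 of each site):
  F1: {A, B, F}
  F2: {A, B}
  F3: {A, C, D, E}
  F4: {A, B, F}
No single site covers all 6 demand points.
But {F1, F3} covers everything, so the minimum is 2.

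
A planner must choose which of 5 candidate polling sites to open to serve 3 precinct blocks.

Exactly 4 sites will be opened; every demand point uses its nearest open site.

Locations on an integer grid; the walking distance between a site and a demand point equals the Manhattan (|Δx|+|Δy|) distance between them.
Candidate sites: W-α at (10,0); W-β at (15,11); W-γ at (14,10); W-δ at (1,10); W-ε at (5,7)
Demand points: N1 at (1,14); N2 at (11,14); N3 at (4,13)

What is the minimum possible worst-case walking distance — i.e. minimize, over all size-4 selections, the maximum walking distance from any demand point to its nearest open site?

7

Open {W-α, W-β, W-γ, W-δ}.
  Farthest demand point is N2 at walking distance 7 (to W-β); all others are ≤ 7.
With {W-α, W-β, W-δ, W-ε} the worst case is 7.
With {W-α, W-γ, W-δ, W-ε} the worst case is 7.
No size-4 selection achieves below 7.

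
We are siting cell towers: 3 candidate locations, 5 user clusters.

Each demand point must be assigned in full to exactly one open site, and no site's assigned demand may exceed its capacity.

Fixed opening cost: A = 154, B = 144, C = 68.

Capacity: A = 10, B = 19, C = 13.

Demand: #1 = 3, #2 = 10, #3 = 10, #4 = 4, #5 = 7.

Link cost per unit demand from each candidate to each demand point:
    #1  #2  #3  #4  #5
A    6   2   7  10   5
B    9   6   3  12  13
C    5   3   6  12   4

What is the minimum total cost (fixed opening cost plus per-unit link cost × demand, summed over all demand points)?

507

Open {A, B, C}; cheapest assignment that respects the capacities:
  A (cap 10, load 10): #2 — cost 10×2 = 20
  B (cap 19, load 14): #3, #4 — cost 10×3 + 4×12 = 78
  C (cap 13, load 10): #1, #5 — cost 3×5 + 7×4 = 43
  Shipping 141, fixed 366 → total 507.
  Any other capacity-feasible assignment to {A, B, C} ships for at least 141.
Total demand is 34 and no other set of sites has combined capacity ≥ 34, so {A, B, C} is the only feasible choice of open sites. Minimum: 507.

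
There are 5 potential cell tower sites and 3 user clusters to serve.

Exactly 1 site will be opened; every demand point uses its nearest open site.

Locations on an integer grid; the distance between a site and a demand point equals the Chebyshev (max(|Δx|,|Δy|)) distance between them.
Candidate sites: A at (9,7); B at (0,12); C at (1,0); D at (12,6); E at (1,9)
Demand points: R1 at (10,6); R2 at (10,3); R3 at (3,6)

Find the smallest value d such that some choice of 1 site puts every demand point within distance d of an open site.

Open {A}.
  Farthest demand point is R3 at distance 6 (to A); all others are ≤ 6.
With {C} the worst case is 9.
With {D} the worst case is 9.
No size-1 selection achieves below 6.

6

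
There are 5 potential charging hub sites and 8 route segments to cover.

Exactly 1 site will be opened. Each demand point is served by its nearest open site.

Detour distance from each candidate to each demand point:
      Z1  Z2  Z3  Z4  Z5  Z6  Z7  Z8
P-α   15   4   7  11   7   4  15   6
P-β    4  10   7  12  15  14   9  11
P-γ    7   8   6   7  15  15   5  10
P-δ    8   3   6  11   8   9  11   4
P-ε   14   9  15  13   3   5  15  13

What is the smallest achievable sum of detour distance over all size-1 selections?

Open {P-δ}.
  Z1→P-δ 8, Z2→P-δ 3, Z3→P-δ 6, Z4→P-δ 11, Z5→P-δ 8, Z6→P-δ 9, Z7→P-δ 11, Z8→P-δ 4  ⇒ total 60.
Compare {P-α}: total 69.
Compare {P-γ}: total 73.
No size-1 selection does better; minimum is 60.

60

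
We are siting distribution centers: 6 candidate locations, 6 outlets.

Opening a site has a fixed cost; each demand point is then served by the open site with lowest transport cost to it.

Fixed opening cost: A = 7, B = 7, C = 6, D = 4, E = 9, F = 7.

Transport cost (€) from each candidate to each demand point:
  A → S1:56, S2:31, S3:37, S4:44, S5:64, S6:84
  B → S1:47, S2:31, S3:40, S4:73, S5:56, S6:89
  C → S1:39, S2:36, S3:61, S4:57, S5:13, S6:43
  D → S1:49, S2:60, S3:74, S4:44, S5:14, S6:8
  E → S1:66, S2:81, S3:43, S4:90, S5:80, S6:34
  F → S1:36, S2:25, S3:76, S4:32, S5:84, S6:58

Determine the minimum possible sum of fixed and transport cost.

Open {A, D, F}: assign each demand point to its cheapest open site.
  S1→F 36, S2→F 25, S3→A 37, S4→F 32, S5→D 14, S6→D 8
  transport cost 152, fixed 18 → total 170.
Compare {B, D, F}: transport cost 155 + fixed 18 = 173.
Compare {A, C, D, F}: transport cost 151 + fixed 24 = 175.
Compare {A, B, D, F}: transport cost 152 + fixed 25 = 177.
All other subsets cost ≥ 173. Minimum total cost: 170.

170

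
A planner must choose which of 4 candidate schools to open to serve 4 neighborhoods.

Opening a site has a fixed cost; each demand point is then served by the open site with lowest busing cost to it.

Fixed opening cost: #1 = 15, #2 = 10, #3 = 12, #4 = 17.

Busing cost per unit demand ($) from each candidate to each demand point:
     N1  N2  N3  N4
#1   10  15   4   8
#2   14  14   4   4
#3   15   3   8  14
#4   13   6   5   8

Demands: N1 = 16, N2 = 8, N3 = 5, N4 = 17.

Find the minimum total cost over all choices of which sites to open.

309

Open {#1, #2, #3}: assign each demand point to its cheapest open site.
  N1→#1 16×10=160, N2→#3 8×3=24, N3→#1 5×4=20, N4→#2 17×4=68
  busing cost 272, fixed 37 → total 309.
Compare {#1, #2, #3, #4}: busing cost 272 + fixed 54 = 326.
Compare {#1, #2, #4}: busing cost 296 + fixed 42 = 338.
Compare {#2, #3}: busing cost 336 + fixed 22 = 358.
All other subsets cost ≥ 326. Minimum total cost: 309.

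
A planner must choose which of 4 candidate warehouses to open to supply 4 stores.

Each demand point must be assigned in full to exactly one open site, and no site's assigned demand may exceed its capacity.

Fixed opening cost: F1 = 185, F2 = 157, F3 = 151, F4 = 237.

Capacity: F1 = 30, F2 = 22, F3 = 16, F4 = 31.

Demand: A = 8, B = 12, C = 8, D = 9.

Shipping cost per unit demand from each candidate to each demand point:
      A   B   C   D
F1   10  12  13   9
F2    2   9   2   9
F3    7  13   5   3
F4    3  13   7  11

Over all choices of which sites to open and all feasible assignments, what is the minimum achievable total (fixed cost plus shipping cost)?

593

Open {F2, F3}; cheapest assignment that respects the capacities:
  F2 (cap 22, load 21): B, D — cost 12×9 + 9×9 = 189
  F3 (cap 16, load 16): A, C — cost 8×7 + 8×5 = 96
  Shipping 285, fixed 308 → total 593.
  Any other capacity-feasible assignment to {F2, F3} ships for at least 285.
Compare {F1, F2}: its best feasible assignment gives total 599.
Compare {F2, F4}: its best feasible assignment gives total 641.
Every other set of open sites that can feasibly serve all demand totals ≥ 599 even under its best assignment. Minimum: 593.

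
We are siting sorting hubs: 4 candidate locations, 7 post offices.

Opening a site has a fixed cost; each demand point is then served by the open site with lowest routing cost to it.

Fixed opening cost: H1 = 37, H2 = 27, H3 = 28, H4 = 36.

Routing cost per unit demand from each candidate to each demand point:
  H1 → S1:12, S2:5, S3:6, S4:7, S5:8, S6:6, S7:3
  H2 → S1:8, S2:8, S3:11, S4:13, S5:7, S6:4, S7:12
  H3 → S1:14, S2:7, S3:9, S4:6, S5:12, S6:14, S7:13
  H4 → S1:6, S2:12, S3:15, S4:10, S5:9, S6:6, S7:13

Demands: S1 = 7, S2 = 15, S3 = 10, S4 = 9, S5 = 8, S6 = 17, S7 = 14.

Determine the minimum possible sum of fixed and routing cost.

484

Open {H1, H2}: assign each demand point to its cheapest open site.
  S1→H2 7×8=56, S2→H1 15×5=75, S3→H1 10×6=60, S4→H1 9×7=63, S5→H2 8×7=56, S6→H2 17×4=68, S7→H1 14×3=42
  routing cost 420, fixed 64 → total 484.
Compare {H1, H2, H3}: routing cost 411 + fixed 92 = 503.
Compare {H1, H2, H4}: routing cost 406 + fixed 100 = 506.
Compare {H1, H4}: routing cost 448 + fixed 73 = 521.
All other subsets cost ≥ 503. Minimum total cost: 484.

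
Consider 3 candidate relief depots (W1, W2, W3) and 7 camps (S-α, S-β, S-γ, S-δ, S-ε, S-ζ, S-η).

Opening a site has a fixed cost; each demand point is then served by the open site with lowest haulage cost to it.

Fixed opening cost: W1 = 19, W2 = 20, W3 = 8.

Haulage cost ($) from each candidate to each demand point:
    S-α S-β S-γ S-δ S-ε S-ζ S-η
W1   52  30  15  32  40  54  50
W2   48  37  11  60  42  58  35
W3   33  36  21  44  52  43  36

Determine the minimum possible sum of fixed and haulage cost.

256

Open {W1, W3}: assign each demand point to its cheapest open site.
  S-α→W3 33, S-β→W1 30, S-γ→W1 15, S-δ→W1 32, S-ε→W1 40, S-ζ→W3 43, S-η→W3 36
  haulage cost 229, fixed 27 → total 256.
Compare {W1, W2, W3}: haulage cost 224 + fixed 47 = 271.
Compare {W2, W3}: haulage cost 244 + fixed 28 = 272.
Compare {W3}: haulage cost 265 + fixed 8 = 273.
All other subsets cost ≥ 271. Minimum total cost: 256.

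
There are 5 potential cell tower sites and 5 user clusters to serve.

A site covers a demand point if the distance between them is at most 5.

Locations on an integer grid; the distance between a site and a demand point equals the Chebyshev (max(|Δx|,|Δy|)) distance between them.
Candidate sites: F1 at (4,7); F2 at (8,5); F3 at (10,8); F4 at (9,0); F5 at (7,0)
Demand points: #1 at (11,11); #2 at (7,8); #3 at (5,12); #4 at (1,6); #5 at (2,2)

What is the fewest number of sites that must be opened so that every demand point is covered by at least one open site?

2

Coverage sets (demand points within 5 of each site):
  F1: {#2, #3, #4, #5}
  F2: {#2}
  F3: {#1, #2, #3}
  F4: {}
  F5: {#5}
No single site covers all 5 demand points.
But {F1, F3} covers everything, so the minimum is 2.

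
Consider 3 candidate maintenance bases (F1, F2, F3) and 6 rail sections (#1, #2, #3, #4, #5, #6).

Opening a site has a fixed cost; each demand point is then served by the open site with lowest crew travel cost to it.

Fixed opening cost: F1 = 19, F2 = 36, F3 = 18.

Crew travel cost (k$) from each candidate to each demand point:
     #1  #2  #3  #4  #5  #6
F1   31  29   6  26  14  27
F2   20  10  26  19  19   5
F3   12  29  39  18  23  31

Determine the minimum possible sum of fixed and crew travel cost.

Open {F1, F2}: assign each demand point to its cheapest open site.
  #1→F2 20, #2→F2 10, #3→F1 6, #4→F2 19, #5→F1 14, #6→F2 5
  crew travel cost 74, fixed 55 → total 129.
Compare {F2}: crew travel cost 99 + fixed 36 = 135.
Compare {F1, F2, F3}: crew travel cost 65 + fixed 73 = 138.
Compare {F1, F3}: crew travel cost 106 + fixed 37 = 143.
All other subsets cost ≥ 135. Minimum total cost: 129.

129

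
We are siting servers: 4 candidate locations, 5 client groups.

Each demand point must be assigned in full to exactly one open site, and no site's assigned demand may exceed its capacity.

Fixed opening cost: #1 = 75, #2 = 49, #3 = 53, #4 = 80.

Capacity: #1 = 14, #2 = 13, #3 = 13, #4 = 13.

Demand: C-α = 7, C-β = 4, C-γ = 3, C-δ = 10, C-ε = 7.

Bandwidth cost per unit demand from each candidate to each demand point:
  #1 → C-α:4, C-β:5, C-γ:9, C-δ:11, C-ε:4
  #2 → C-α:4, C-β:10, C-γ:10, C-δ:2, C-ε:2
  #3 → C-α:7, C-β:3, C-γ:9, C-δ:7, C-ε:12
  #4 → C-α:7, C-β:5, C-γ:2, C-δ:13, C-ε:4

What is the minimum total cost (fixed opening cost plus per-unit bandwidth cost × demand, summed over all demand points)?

292

Open {#1, #2, #3}; cheapest assignment that respects the capacities:
  #1 (cap 14, load 14): C-α, C-ε — cost 7×4 + 7×4 = 56
  #2 (cap 13, load 10): C-δ — cost 10×2 = 20
  #3 (cap 13, load 7): C-β, C-γ — cost 4×3 + 3×9 = 39
  Shipping 115, fixed 177 → total 292.
  Any other capacity-feasible assignment to {#1, #2, #3} ships for at least 115.
Compare {#2, #3, #4}: its best feasible assignment gives total 297.
Compare {#1, #2, #4}: its best feasible assignment gives total 306.
Every other set of open sites that can feasibly serve all demand totals ≥ 297 even under its best assignment. Minimum: 292.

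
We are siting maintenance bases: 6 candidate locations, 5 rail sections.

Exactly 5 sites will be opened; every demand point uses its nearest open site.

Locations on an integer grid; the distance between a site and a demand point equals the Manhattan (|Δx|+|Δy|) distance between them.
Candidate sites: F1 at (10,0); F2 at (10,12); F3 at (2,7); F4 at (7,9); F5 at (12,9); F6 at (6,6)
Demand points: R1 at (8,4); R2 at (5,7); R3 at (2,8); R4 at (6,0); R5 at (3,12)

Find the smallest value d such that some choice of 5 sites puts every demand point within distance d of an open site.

6

Open {F1, F2, F3, F4, F5}.
  Farthest demand point is R1 at distance 6 (to F1); all others are ≤ 6.
With {F1, F2, F3, F4, F6} the worst case is 6.
With {F1, F2, F3, F5, F6} the worst case is 6.
No size-5 selection achieves below 6.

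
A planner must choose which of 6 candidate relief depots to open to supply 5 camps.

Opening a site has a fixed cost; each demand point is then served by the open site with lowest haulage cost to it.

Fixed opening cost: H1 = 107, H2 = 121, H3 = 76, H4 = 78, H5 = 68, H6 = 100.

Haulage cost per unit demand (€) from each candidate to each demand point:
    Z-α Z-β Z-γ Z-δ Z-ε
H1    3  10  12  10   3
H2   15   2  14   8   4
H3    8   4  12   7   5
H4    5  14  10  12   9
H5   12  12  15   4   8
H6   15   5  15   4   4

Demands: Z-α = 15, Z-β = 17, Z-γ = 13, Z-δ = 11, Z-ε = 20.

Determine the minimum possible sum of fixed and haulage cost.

Open {H1, H3}: assign each demand point to its cheapest open site.
  Z-α→H1 15×3=45, Z-β→H3 17×4=68, Z-γ→H1 13×12=156, Z-δ→H3 11×7=77, Z-ε→H1 20×3=60
  haulage cost 406, fixed 183 → total 589.
Compare {H4, H6}: haulage cost 414 + fixed 178 = 592.
Compare {H3}: haulage cost 521 + fixed 76 = 597.
Compare {H1, H6}: haulage cost 390 + fixed 207 = 597.
All other subsets cost ≥ 592. Minimum total cost: 589.

589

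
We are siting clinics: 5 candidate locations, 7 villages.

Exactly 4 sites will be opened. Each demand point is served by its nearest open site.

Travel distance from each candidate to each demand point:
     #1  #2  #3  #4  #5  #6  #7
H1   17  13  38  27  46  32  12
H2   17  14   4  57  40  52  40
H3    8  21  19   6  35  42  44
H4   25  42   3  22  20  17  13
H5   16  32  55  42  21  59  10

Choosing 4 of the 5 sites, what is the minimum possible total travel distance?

77

Open {H1, H3, H4, H5}.
  #1→H3 8, #2→H1 13, #3→H4 3, #4→H3 6, #5→H4 20, #6→H4 17, #7→H5 10  ⇒ total 77.
Compare {H2, H3, H4, H5}: total 78.
Compare {H1, H2, H3, H4}: total 79.
No size-4 selection does better; minimum is 77.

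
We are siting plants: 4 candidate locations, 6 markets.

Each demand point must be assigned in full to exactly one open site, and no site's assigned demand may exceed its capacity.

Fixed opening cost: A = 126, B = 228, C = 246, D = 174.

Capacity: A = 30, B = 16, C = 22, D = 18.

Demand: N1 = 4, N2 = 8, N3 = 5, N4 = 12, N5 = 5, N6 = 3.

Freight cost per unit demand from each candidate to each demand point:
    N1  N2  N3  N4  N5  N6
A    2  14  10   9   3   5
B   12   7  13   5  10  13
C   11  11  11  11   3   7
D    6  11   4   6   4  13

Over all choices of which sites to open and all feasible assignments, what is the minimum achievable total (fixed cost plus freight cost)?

Open {A, D}; cheapest assignment that respects the capacities:
  A (cap 30, load 20): N1, N2, N5, N6 — cost 4×2 + 8×14 + 5×3 + 3×5 = 150
  D (cap 18, load 17): N3, N4 — cost 5×4 + 12×6 = 92
  Shipping 242, fixed 300 → total 542.
  Any other capacity-feasible assignment to {A, D} ships for at least 242.
Compare {A, B}: its best feasible assignment gives total 606.
Compare {A, C}: its best feasible assignment gives total 656.
Every other set of open sites that can feasibly serve all demand totals ≥ 606 even under its best assignment. Minimum: 542.

542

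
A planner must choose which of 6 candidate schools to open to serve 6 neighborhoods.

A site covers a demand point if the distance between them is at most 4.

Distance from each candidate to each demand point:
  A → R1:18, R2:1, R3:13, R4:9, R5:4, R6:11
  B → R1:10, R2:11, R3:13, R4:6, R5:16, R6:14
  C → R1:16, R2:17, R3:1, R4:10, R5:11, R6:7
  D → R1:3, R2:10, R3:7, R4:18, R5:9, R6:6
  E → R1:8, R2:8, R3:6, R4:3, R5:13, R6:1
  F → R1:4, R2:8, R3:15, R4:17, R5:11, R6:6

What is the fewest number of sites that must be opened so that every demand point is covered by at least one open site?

4

Coverage sets (demand points within 4 of each site):
  A: {R2, R5}
  B: {}
  C: {R3}
  D: {R1}
  E: {R4, R6}
  F: {R1}
No 3 sites suffice: every size-3 union leaves at least one demand point uncovered.
But {A, C, D, E} covers everything, so the minimum is 4.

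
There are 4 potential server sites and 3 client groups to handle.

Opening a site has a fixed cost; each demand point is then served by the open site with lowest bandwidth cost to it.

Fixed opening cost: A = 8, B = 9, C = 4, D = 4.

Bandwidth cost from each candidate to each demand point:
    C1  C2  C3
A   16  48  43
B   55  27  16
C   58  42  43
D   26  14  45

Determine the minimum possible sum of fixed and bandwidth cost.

Open {A, B, D}: assign each demand point to its cheapest open site.
  C1→A 16, C2→D 14, C3→B 16
  bandwidth cost 46, fixed 21 → total 67.
Compare {B, D}: bandwidth cost 56 + fixed 13 = 69.
Compare {A, B, C, D}: bandwidth cost 46 + fixed 25 = 71.
Compare {B, C, D}: bandwidth cost 56 + fixed 17 = 73.
All other subsets cost ≥ 69. Minimum total cost: 67.

67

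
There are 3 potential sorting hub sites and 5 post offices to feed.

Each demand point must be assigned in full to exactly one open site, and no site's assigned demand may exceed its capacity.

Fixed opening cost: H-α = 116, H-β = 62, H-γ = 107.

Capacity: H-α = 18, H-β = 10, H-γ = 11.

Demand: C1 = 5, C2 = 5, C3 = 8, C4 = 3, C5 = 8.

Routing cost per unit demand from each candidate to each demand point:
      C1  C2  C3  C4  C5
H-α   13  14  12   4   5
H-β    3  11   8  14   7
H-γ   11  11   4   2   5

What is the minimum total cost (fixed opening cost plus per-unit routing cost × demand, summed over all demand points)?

Open {H-α, H-β, H-γ}; cheapest assignment that respects the capacities:
  H-α (cap 18, load 8): C5 — cost 8×5 = 40
  H-β (cap 10, load 10): C1, C2 — cost 5×3 + 5×11 = 70
  H-γ (cap 11, load 11): C3, C4 — cost 8×4 + 3×2 = 38
  Shipping 148, fixed 285 → total 433.
  Any other capacity-feasible assignment to {H-α, H-β, H-γ} ships for at least 148.
Compare {H-α, H-γ}: its best feasible assignment gives total 436.
Every other set of open sites that can feasibly serve all demand totals ≥ 436 even under its best assignment. Minimum: 433.

433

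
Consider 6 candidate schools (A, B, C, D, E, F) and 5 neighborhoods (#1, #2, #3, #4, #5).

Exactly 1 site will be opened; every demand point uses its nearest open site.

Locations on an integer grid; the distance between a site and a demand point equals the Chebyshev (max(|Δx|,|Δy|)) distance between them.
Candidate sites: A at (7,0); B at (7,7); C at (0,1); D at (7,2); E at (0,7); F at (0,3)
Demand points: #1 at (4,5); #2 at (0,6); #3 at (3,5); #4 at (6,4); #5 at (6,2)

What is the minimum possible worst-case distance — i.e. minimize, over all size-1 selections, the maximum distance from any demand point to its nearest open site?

6

Open {C}.
  Farthest demand point is #4 at distance 6 (to C); all others are ≤ 6.
With {E} the worst case is 6.
With {F} the worst case is 6.
No size-1 selection achieves below 6.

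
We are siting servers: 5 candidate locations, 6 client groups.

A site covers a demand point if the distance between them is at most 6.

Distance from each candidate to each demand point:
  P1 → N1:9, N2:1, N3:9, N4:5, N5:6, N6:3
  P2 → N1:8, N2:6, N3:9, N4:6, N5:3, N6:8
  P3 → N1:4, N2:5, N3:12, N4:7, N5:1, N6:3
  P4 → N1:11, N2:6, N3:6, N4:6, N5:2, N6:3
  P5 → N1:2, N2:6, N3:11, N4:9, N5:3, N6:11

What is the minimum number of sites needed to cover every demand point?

Coverage sets (demand points within 6 of each site):
  P1: {N2, N4, N5, N6}
  P2: {N2, N4, N5}
  P3: {N1, N2, N5, N6}
  P4: {N2, N3, N4, N5, N6}
  P5: {N1, N2, N5}
No single site covers all 6 demand points.
But {P3, P4} covers everything, so the minimum is 2.

2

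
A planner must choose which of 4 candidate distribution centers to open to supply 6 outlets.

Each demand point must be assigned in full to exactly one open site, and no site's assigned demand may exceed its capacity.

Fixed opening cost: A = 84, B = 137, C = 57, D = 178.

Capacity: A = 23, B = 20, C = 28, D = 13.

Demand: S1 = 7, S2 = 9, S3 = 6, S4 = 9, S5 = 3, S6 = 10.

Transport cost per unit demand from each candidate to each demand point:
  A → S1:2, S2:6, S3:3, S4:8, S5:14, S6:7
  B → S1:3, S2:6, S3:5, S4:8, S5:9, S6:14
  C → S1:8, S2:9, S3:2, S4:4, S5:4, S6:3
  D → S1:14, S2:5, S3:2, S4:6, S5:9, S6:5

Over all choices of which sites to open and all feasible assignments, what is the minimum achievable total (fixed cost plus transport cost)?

299

Open {A, C}; cheapest assignment that respects the capacities:
  A (cap 23, load 16): S1, S2 — cost 7×2 + 9×6 = 68
  C (cap 28, load 28): S3, S4, S5, S6 — cost 6×2 + 9×4 + 3×4 + 10×3 = 90
  Shipping 158, fixed 141 → total 299.
  Any other capacity-feasible assignment to {A, C} ships for at least 158.
Compare {B, C}: its best feasible assignment gives total 359.
Compare {A, B, C}: its best feasible assignment gives total 436.
Every other set of open sites that can feasibly serve all demand totals ≥ 359 even under its best assignment. Minimum: 299.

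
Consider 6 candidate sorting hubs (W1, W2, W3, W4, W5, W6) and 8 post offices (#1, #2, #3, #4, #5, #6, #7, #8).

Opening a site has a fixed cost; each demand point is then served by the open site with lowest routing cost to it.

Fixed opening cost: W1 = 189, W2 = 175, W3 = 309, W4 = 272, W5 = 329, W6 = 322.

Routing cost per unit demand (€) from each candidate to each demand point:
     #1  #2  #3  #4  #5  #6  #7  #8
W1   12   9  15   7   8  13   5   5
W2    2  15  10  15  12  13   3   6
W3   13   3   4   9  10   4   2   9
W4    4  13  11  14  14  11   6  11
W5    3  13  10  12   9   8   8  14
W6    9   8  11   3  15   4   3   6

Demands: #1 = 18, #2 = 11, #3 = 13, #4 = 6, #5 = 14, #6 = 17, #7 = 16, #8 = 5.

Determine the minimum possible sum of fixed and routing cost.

Open {W2, W3}: assign each demand point to its cheapest open site.
  #1→W2 18×2=36, #2→W3 11×3=33, #3→W3 13×4=52, #4→W3 6×9=54, #5→W3 14×10=140, #6→W3 17×4=68, #7→W3 16×2=32, #8→W2 5×6=30
  routing cost 445, fixed 484 → total 929.
Compare {W3}: routing cost 658 + fixed 309 = 967.
Compare {W2}: routing cost 888 + fixed 175 = 1063.
Compare {W1, W2, W3}: routing cost 400 + fixed 673 = 1073.
All other subsets cost ≥ 967. Minimum total cost: 929.

929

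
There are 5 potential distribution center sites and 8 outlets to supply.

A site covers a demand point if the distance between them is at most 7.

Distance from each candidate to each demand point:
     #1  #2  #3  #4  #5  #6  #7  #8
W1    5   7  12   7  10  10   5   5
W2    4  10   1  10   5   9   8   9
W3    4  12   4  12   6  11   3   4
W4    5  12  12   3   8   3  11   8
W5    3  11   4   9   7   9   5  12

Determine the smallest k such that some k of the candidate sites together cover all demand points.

Coverage sets (demand points within 7 of each site):
  W1: {#1, #2, #4, #7, #8}
  W2: {#1, #3, #5}
  W3: {#1, #3, #5, #7, #8}
  W4: {#1, #4, #6}
  W5: {#1, #3, #5, #7}
No 2 sites suffice: every size-2 union leaves at least one demand point uncovered.
But {W1, W2, W4} covers everything, so the minimum is 3.

3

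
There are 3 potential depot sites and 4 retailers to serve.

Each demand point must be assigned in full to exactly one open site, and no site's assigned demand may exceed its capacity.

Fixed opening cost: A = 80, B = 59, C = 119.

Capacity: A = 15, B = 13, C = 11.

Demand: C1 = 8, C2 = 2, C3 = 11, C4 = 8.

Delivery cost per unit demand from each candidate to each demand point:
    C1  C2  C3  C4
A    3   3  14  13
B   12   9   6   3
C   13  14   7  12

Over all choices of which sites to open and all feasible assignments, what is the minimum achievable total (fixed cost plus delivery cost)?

389

Open {A, B, C}; cheapest assignment that respects the capacities:
  A (cap 15, load 10): C1, C2 — cost 8×3 + 2×3 = 30
  B (cap 13, load 8): C4 — cost 8×3 = 24
  C (cap 11, load 11): C3 — cost 11×7 = 77
  Shipping 131, fixed 258 → total 389.
  Any other capacity-feasible assignment to {A, B, C} ships for at least 131.
Total demand is 29 and no other set of sites has combined capacity ≥ 29, so {A, B, C} is the only feasible choice of open sites. Minimum: 389.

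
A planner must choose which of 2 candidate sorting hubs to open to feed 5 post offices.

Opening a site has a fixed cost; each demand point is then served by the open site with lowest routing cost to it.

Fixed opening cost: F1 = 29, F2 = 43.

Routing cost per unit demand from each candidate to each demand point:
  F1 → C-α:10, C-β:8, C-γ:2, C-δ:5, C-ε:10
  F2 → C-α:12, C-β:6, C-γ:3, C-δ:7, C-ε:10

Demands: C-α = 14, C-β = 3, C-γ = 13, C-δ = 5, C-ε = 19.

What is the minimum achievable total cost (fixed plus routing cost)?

Open {F1}: assign each demand point to its cheapest open site.
  C-α→F1 14×10=140, C-β→F1 3×8=24, C-γ→F1 13×2=26, C-δ→F1 5×5=25, C-ε→F1 19×10=190
  routing cost 405, fixed 29 → total 434.
Compare {F1, F2}: routing cost 399 + fixed 72 = 471.
Compare {F2}: routing cost 450 + fixed 43 = 493.

434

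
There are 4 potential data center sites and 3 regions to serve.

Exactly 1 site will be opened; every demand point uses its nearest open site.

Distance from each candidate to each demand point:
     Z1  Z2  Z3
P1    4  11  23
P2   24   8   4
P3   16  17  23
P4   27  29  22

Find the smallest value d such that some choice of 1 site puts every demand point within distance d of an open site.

23

Open {P1}.
  Farthest demand point is Z3 at distance 23 (to P1); all others are ≤ 23.
With {P3} the worst case is 23.
With {P2} the worst case is 24.
No size-1 selection achieves below 23.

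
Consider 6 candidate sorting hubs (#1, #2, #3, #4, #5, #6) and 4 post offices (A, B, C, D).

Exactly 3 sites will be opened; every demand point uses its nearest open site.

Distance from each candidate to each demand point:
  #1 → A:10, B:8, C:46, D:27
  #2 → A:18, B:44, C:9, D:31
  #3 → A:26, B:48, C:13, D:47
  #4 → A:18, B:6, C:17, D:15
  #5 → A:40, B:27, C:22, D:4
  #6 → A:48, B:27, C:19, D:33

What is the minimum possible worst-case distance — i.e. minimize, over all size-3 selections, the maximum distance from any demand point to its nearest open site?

Open {#1, #2, #5}.
  Farthest demand point is A at distance 10 (to #1); all others are ≤ 10.
With {#1, #3, #5} the worst case is 13.
With {#1, #2, #4} the worst case is 15.
No size-3 selection achieves below 10.

10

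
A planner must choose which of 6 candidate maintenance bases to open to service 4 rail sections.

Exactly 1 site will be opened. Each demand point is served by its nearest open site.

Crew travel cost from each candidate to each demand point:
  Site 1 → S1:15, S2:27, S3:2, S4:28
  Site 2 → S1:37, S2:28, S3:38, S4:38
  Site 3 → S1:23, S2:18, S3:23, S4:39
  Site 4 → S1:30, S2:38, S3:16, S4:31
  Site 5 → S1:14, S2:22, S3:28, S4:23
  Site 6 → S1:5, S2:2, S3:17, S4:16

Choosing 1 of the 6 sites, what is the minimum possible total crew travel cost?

Open {Site 6}.
  S1→Site 6 5, S2→Site 6 2, S3→Site 6 17, S4→Site 6 16  ⇒ total 40.
Compare {Site 1}: total 72.
Compare {Site 5}: total 87.
No size-1 selection does better; minimum is 40.

40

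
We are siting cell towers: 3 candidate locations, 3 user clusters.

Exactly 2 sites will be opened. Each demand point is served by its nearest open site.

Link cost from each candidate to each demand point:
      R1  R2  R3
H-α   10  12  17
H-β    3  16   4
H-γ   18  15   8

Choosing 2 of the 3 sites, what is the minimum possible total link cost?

Open {H-α, H-β}.
  R1→H-β 3, R2→H-α 12, R3→H-β 4  ⇒ total 19.
Compare {H-β, H-γ}: total 22.
Compare {H-α, H-γ}: total 30.

19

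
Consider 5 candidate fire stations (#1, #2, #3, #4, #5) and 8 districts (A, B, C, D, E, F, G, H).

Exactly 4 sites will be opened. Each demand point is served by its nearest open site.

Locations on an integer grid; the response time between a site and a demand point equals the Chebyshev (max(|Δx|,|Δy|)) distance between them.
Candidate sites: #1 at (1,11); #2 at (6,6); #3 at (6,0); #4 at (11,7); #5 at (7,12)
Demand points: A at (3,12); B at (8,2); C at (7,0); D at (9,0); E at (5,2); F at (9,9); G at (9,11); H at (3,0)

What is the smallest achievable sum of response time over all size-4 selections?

Open {#1, #3, #4, #5}.
  A→#1 2, B→#3 2, C→#3 1, D→#3 3, E→#3 2, F→#4 2, G→#5 2, H→#3 3  ⇒ total 17.
Compare {#1, #2, #3, #5}: total 18.
Compare {#1, #2, #3, #4}: total 19.
No size-4 selection does better; minimum is 17.

17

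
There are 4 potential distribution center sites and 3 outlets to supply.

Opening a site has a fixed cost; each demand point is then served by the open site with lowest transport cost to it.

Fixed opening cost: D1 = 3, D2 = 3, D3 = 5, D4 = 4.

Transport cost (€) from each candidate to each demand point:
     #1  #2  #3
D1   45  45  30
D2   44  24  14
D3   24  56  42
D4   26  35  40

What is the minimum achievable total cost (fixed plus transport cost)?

Open {D2, D3}: assign each demand point to its cheapest open site.
  #1→D3 24, #2→D2 24, #3→D2 14
  transport cost 62, fixed 8 → total 70.
Compare {D2, D4}: transport cost 64 + fixed 7 = 71.
Compare {D1, D2, D3}: transport cost 62 + fixed 11 = 73.
Compare {D1, D2, D4}: transport cost 64 + fixed 10 = 74.
All other subsets cost ≥ 71. Minimum total cost: 70.

70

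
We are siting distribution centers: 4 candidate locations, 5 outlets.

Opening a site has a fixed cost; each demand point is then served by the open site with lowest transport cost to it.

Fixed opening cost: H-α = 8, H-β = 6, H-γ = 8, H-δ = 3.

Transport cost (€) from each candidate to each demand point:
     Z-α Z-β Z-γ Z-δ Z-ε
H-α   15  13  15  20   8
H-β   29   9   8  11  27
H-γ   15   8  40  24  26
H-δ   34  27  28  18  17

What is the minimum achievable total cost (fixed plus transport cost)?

65

Open {H-α, H-β}: assign each demand point to its cheapest open site.
  Z-α→H-α 15, Z-β→H-β 9, Z-γ→H-β 8, Z-δ→H-β 11, Z-ε→H-α 8
  transport cost 51, fixed 14 → total 65.
Compare {H-α, H-β, H-δ}: transport cost 51 + fixed 17 = 68.
Compare {H-α, H-β, H-γ}: transport cost 50 + fixed 22 = 72.
Compare {H-α, H-β, H-γ, H-δ}: transport cost 50 + fixed 25 = 75.
All other subsets cost ≥ 68. Minimum total cost: 65.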